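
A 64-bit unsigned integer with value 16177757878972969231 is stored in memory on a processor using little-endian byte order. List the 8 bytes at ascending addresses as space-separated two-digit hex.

16177757878972969231 in hexadecimal, padded to 64 bits, is 0xE082F113D675F10F.
Split into bytes (most-significant first): E0 82 F1 13 D6 75 F1 0F.
In little-endian order the low byte comes first in memory.
So at ascending addresses the bytes are 0F F1 75 D6 13 F1 82 E0.

0F F1 75 D6 13 F1 82 E0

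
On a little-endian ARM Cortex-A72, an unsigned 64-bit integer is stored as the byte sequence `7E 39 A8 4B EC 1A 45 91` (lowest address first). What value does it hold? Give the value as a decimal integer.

10467802511076505982

In little-endian order the low byte comes first in memory.
Reassemble most-significant byte first: 91 45 1A EC 4B A8 39 7E → 0x91451AEC4BA8397E.
0x91451AEC4BA8397E = 10467802511076505982.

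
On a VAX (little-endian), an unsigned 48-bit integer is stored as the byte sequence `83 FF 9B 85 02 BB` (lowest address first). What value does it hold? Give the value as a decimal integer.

In little-endian order the low byte comes first in memory.
Reassemble most-significant byte first: BB 02 85 9B FF 83 → 0xBB02859BFF83.
0xBB02859BFF83 = 205619505921923.

205619505921923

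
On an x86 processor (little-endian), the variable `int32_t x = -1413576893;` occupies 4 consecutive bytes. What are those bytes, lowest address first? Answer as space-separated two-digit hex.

43 87 BE AB

Two's complement of -1413576893 in 32 bits: 1413576893 = 0x544178BD; invert → 0xABBE8742; add 1 → 0xABBE8743.
Split into bytes (most-significant first): AB BE 87 43.
In little-endian order the low byte comes first in memory.
So at ascending addresses the bytes are 43 87 BE AB.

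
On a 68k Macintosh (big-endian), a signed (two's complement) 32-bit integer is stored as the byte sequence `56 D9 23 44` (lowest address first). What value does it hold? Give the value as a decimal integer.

1457070916

In big-endian order the high byte comes first in memory.
The bytes are already most-significant first: 0x56D92344.
0x56D92344 = 1457070916.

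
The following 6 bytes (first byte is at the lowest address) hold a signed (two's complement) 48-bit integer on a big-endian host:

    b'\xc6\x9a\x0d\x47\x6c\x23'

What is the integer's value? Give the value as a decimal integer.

-63110026662877

In big-endian order the high byte comes first in memory.
The bytes are already most-significant first: 0xC69A0D476C23.
Top bit is set, so as a signed 48-bit value this is 0xC69A0D476C23 − 2^48 = -63110026662877.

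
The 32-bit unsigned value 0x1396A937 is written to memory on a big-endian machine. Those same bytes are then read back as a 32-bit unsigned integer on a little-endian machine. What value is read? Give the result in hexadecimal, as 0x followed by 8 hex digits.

0x37A99613

Stored big-endian, the bytes at ascending addresses are 13 96 A9 37.
Read back as little-endian, the first byte is least significant, giving 0x37A99613.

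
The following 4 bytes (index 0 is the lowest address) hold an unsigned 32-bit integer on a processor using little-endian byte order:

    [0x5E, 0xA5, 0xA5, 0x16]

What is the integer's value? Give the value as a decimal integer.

Little-endian: lowest address holds the least-significant byte.
Reassemble most-significant byte first: 16 A5 A5 5E → 0x16A5A55E.
0x16A5A55E = 379954526.

379954526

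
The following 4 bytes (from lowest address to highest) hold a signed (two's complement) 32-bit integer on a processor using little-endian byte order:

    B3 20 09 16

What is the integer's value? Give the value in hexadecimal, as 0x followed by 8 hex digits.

In little-endian order the low byte comes first in memory.
Reassemble most-significant byte first: 16 09 20 B3 → 0x160920B3.

0x160920B3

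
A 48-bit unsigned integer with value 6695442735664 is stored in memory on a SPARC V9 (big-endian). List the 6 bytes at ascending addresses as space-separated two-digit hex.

06 16 E7 7C 62 30

6695442735664 in hexadecimal, padded to 48 bits, is 0x0616E77C6230.
Split into bytes (most-significant first): 06 16 E7 7C 62 30.
In big-endian order the high byte comes first in memory.
So the memory order matches the most-significant-first order: 06 16 E7 7C 62 30.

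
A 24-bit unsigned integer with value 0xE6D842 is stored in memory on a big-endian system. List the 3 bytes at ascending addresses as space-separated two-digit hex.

E6 D8 42

Split into bytes (most-significant first): E6 D8 42.
In big-endian order the high byte comes first in memory.
So the memory order matches the most-significant-first order: E6 D8 42.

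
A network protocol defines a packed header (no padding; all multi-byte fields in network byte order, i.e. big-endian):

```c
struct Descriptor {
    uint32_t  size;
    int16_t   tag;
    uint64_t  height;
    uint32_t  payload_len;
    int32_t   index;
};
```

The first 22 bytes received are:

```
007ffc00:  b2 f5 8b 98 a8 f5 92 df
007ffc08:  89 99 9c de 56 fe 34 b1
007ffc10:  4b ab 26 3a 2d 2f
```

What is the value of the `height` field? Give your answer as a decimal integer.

`height` follows `size` (4 B), `tag` (2 B), so it starts at offset 4 + 2 = 6 and occupies 8 bytes.
Bytes at offsets 6..13: 92 DF 89 99 9C DE 56 FE.
Big-endian stores the most-significant byte at the lowest address.
The bytes are already most-significant first: 0x92DF89999CDE56FE.
0x92DF89999CDE56FE = 10583328942198773502.

10583328942198773502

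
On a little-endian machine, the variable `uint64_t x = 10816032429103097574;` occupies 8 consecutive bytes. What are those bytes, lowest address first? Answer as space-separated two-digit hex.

E6 A6 CB 3F 30 44 1A 96

10816032429103097574 in hexadecimal, padded to 64 bits, is 0x961A44303FCBA6E6.
Split into bytes (most-significant first): 96 1A 44 30 3F CB A6 E6.
Little-endian: lowest address holds the least-significant byte.
So at ascending addresses the bytes are E6 A6 CB 3F 30 44 1A 96.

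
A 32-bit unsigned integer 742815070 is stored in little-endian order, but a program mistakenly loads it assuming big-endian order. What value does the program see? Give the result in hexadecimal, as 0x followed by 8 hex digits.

0x5E75462C

742815070 in 32-bit hexadecimal is 0x2C46755E.
Stored little-endian, the bytes at ascending addresses are 5E 75 46 2C.
Read back as big-endian, the last byte is least significant, giving 0x5E75462C.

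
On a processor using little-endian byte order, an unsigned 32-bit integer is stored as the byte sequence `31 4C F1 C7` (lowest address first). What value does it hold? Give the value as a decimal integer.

3354479665

Little-endian: lowest address holds the least-significant byte.
Reassemble most-significant byte first: C7 F1 4C 31 → 0xC7F14C31.
0xC7F14C31 = 3354479665.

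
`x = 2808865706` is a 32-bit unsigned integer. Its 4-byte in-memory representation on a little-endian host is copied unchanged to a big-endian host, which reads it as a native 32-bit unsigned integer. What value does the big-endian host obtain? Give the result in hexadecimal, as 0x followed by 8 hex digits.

2808865706 in 32-bit hexadecimal is 0xA76BE3AA.
Stored little-endian, the bytes at ascending addresses are AA E3 6B A7.
Read back as big-endian, the last byte is least significant, giving 0xAAE36BA7.

0xAAE36BA7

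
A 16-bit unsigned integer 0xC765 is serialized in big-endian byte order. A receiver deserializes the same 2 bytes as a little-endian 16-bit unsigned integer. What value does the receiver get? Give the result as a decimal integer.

Stored big-endian, the bytes at ascending addresses are C7 65.
Read back as little-endian, the first byte is least significant, giving 0x65C7.
0x65C7 = 26055.

26055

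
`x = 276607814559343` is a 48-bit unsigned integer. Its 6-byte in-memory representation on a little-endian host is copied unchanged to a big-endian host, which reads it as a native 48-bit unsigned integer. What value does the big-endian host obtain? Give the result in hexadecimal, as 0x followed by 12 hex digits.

276607814559343 in 48-bit hexadecimal is 0xFB92C687666F.
Stored little-endian, the bytes at ascending addresses are 6F 66 87 C6 92 FB.
Read back as big-endian, the last byte is least significant, giving 0x6F6687C692FB.

0x6F6687C692FB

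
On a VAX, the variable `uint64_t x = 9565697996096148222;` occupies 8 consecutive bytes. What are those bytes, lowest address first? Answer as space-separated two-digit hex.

9565697996096148222 in hexadecimal, padded to 64 bits, is 0x84C02FA56DFA12FE.
Split into bytes (most-significant first): 84 C0 2F A5 6D FA 12 FE.
Little-endian stores the least-significant byte at the lowest address.
So at ascending addresses the bytes are FE 12 FA 6D A5 2F C0 84.

FE 12 FA 6D A5 2F C0 84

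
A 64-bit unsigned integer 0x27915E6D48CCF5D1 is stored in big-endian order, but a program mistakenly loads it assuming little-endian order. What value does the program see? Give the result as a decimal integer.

Stored big-endian, the bytes at ascending addresses are 27 91 5E 6D 48 CC F5 D1.
Read back as little-endian, the first byte is least significant, giving 0xD1F5CC486D5E9127.
0xD1F5CC486D5E9127 = 15129223134665675047.

15129223134665675047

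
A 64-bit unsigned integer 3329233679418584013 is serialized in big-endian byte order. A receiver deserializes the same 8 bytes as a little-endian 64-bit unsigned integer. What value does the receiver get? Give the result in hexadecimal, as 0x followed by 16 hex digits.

3329233679418584013 in 64-bit hexadecimal is 0x2E33D0647402EBCD.
Stored big-endian, the bytes at ascending addresses are 2E 33 D0 64 74 02 EB CD.
Read back as little-endian, the first byte is least significant, giving 0xCDEB027464D0332E.

0xCDEB027464D0332E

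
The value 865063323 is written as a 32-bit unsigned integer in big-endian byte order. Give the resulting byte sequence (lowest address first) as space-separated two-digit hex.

865063323 in hexadecimal, padded to 32 bits, is 0x338FD19B.
Split into bytes (most-significant first): 33 8F D1 9B.
Big-endian stores the most-significant byte at the lowest address.
So the memory order matches the most-significant-first order: 33 8F D1 9B.

33 8F D1 9B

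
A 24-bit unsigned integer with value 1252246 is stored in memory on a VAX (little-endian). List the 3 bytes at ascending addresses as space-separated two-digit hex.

96 1B 13

1252246 in hexadecimal, padded to 24 bits, is 0x131B96.
Split into bytes (most-significant first): 13 1B 96.
In little-endian order the low byte comes first in memory.
So at ascending addresses the bytes are 96 1B 13.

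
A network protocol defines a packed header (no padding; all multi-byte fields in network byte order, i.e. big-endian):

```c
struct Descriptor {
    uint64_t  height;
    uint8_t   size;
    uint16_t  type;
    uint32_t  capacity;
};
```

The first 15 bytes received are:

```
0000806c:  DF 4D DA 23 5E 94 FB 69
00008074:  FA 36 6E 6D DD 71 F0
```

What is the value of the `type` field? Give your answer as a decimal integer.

13934

`type` follows `height` (8 B), `size` (1 B), so it starts at offset 8 + 1 = 9 and occupies 2 bytes.
Bytes at offsets 9..10: 36 6E.
Big-endian stores the most-significant byte at the lowest address.
The bytes are already most-significant first: 0x366E.
0x366E = 13934.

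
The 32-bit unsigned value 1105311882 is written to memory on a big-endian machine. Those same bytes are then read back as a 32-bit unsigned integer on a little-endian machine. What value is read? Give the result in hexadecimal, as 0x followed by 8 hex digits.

0x8AB8E141

1105311882 in 32-bit hexadecimal is 0x41E1B88A.
Stored big-endian, the bytes at ascending addresses are 41 E1 B8 8A.
Read back as little-endian, the first byte is least significant, giving 0x8AB8E141.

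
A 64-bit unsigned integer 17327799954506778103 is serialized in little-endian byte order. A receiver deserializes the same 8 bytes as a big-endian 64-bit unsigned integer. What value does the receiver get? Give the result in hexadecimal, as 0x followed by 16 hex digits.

17327799954506778103 in 64-bit hexadecimal is 0xF078B640836805F7.
Stored little-endian, the bytes at ascending addresses are F7 05 68 83 40 B6 78 F0.
Read back as big-endian, the last byte is least significant, giving 0xF705688340B678F0.

0xF705688340B678F0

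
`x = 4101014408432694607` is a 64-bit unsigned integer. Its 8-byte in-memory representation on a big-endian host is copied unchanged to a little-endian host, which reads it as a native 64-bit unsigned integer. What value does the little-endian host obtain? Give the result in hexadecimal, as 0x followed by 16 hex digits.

4101014408432694607 in 64-bit hexadecimal is 0x38E9BAE05963B54F.
Stored big-endian, the bytes at ascending addresses are 38 E9 BA E0 59 63 B5 4F.
Read back as little-endian, the first byte is least significant, giving 0x4FB56359E0BAE938.

0x4FB56359E0BAE938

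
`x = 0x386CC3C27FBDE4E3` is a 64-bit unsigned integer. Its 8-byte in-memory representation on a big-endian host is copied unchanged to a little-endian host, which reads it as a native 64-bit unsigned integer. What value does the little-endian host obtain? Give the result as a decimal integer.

16421458497725754424

Stored big-endian, the bytes at ascending addresses are 38 6C C3 C2 7F BD E4 E3.
Read back as little-endian, the first byte is least significant, giving 0xE3E4BD7FC2C36C38.
0xE3E4BD7FC2C36C38 = 16421458497725754424.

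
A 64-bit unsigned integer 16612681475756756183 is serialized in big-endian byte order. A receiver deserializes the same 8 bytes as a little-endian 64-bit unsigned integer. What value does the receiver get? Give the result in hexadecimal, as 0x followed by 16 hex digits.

0xD78C31D1C8198CE6

16612681475756756183 in 64-bit hexadecimal is 0xE68C19C8D1318CD7.
Stored big-endian, the bytes at ascending addresses are E6 8C 19 C8 D1 31 8C D7.
Read back as little-endian, the first byte is least significant, giving 0xD78C31D1C8198CE6.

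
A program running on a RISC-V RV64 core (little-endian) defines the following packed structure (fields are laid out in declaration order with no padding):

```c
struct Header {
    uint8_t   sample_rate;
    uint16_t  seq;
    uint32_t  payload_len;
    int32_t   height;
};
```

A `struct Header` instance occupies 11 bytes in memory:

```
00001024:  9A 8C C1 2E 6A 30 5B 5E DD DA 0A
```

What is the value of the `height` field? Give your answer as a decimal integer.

`height` follows `sample_rate` (1 B), `seq` (2 B), `payload_len` (4 B), so it starts at offset 1 + 2 + 4 = 7 and occupies 4 bytes.
Bytes at offsets 7..10: 5E DD DA 0A.
Little-endian: lowest address holds the least-significant byte.
Reassemble most-significant byte first: 0A DA DD 5E → 0x0ADADD5E.
0x0ADADD5E = 182115678.

182115678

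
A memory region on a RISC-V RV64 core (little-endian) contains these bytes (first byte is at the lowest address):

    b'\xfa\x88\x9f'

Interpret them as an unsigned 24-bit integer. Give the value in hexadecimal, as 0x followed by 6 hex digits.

In little-endian order the low byte comes first in memory.
Reassemble most-significant byte first: 9F 88 FA → 0x9F88FA.

0x9F88FA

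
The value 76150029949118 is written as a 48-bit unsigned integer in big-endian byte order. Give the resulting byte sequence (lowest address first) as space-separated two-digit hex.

45 42 0F 7C 18 BE

76150029949118 in hexadecimal, padded to 48 bits, is 0x45420F7C18BE.
Split into bytes (most-significant first): 45 42 0F 7C 18 BE.
Big-endian stores the most-significant byte at the lowest address.
So the memory order matches the most-significant-first order: 45 42 0F 7C 18 BE.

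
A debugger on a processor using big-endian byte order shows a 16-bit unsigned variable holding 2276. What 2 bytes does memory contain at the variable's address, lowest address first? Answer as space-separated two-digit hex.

2276 in hexadecimal, padded to 16 bits, is 0x08E4.
Split into bytes (most-significant first): 08 E4.
In big-endian order the high byte comes first in memory.
So the memory order matches the most-significant-first order: 08 E4.

08 E4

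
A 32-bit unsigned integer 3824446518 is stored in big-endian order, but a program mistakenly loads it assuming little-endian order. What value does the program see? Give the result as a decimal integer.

913110243

3824446518 in 32-bit hexadecimal is 0xE3F46C36.
Stored big-endian, the bytes at ascending addresses are E3 F4 6C 36.
Read back as little-endian, the first byte is least significant, giving 0x366CF4E3.
0x366CF4E3 = 913110243.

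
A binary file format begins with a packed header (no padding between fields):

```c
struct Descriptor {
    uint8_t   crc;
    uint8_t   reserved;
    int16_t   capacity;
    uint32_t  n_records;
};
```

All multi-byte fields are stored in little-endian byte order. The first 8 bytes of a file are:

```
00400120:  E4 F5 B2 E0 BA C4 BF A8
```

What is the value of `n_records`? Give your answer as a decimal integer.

`n_records` follows `crc` (1 B), `reserved` (1 B), `capacity` (2 B), so it starts at offset 1 + 1 + 2 = 4 and occupies 4 bytes.
Bytes at offsets 4..7: BA C4 BF A8.
Little-endian: lowest address holds the least-significant byte.
Reassemble most-significant byte first: A8 BF C4 BA → 0xA8BFC4BA.
0xA8BFC4BA = 2831140026.

2831140026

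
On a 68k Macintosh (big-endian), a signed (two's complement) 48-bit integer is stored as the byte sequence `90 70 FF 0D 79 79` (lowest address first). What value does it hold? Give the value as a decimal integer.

In big-endian order the high byte comes first in memory.
The bytes are already most-significant first: 0x9070FF0D7979.
Top bit is set, so as a signed 48-bit value this is 0x9070FF0D7979 − 2^48 = -122659986900615.

-122659986900615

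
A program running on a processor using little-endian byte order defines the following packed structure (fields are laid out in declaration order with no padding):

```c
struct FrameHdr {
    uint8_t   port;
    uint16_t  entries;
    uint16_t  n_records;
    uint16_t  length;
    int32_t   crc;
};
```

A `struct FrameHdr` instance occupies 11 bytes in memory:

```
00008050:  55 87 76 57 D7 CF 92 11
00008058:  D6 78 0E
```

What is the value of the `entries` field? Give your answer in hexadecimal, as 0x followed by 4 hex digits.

`entries` follows `port` (1 byte), so it starts at byte offset 1 and occupies 2 bytes.
Bytes at offsets 1..2: 87 76.
In little-endian order the low byte comes first in memory.
Reassemble most-significant byte first: 76 87 → 0x7687.

0x7687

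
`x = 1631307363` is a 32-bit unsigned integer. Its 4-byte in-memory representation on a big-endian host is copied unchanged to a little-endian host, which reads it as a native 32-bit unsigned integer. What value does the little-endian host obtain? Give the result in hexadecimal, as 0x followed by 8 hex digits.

0x63C63B61

1631307363 in 32-bit hexadecimal is 0x613BC663.
Stored big-endian, the bytes at ascending addresses are 61 3B C6 63.
Read back as little-endian, the first byte is least significant, giving 0x63C63B61.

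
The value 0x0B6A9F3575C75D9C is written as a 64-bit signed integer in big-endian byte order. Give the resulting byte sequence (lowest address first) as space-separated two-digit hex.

Split into bytes (most-significant first): 0B 6A 9F 35 75 C7 5D 9C.
Big-endian: lowest address holds the most-significant byte.
So the memory order matches the most-significant-first order: 0B 6A 9F 35 75 C7 5D 9C.

0B 6A 9F 35 75 C7 5D 9C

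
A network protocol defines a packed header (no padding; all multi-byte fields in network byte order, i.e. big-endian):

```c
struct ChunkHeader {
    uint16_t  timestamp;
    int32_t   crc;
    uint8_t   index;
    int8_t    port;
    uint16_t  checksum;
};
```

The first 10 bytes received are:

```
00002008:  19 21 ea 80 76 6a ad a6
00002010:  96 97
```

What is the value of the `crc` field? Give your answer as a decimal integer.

-360679830

`crc` follows `timestamp` (2 bytes), so it starts at byte offset 2 and occupies 4 bytes.
Bytes at offsets 2..5: EA 80 76 6A.
Big-endian stores the most-significant byte at the lowest address.
The bytes are already most-significant first: 0xEA80766A.
Top bit is set, so as a signed 32-bit value this is 0xEA80766A − 2^32 = -360679830.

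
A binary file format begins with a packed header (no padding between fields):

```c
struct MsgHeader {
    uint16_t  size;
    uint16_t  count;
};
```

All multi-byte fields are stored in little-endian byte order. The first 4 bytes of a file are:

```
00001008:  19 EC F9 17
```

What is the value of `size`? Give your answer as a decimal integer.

`size` is the first field, at byte offset 0, occupying 2 bytes.
Bytes at offsets 0..1: 19 EC.
In little-endian order the low byte comes first in memory.
Reassemble most-significant byte first: EC 19 → 0xEC19.
0xEC19 = 60441.

60441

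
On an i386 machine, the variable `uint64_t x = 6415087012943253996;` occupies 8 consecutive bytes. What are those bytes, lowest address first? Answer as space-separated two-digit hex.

6415087012943253996 in hexadecimal, padded to 64 bits, is 0x5906F7A651B451EC.
Split into bytes (most-significant first): 59 06 F7 A6 51 B4 51 EC.
Little-endian: lowest address holds the least-significant byte.
So at ascending addresses the bytes are EC 51 B4 51 A6 F7 06 59.

EC 51 B4 51 A6 F7 06 59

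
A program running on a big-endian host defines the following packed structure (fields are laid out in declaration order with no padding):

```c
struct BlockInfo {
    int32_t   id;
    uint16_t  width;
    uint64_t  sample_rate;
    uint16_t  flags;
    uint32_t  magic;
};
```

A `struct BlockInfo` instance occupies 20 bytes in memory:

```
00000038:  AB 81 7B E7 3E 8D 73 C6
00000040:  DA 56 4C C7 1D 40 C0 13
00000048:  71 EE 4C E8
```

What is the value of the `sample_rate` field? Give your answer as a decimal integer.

8342595423940582720

`sample_rate` follows `id` (4 B), `width` (2 B), so it starts at offset 4 + 2 = 6 and occupies 8 bytes.
Bytes at offsets 6..13: 73 C6 DA 56 4C C7 1D 40.
In big-endian order the high byte comes first in memory.
The bytes are already most-significant first: 0x73C6DA564CC71D40.
0x73C6DA564CC71D40 = 8342595423940582720.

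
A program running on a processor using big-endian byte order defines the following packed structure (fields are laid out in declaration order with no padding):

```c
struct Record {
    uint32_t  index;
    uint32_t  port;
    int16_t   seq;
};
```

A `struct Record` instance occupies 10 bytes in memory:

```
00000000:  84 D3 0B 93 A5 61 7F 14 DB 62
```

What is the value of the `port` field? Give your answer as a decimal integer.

`port` follows `index` (4 bytes), so it starts at byte offset 4 and occupies 4 bytes.
Bytes at offsets 4..7: A5 61 7F 14.
In big-endian order the high byte comes first in memory.
The bytes are already most-significant first: 0xA5617F14.
0xA5617F14 = 2774630164.

2774630164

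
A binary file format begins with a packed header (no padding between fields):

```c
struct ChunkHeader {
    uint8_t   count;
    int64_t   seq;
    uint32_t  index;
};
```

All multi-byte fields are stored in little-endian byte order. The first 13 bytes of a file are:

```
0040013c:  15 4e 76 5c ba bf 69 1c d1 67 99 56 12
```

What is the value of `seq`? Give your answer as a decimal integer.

`seq` follows `count` (1 byte), so it starts at byte offset 1 and occupies 8 bytes.
Bytes at offsets 1..8: 4E 76 5C BA BF 69 1C D1.
Little-endian: lowest address holds the least-significant byte.
Reassemble most-significant byte first: D1 1C 69 BF BA 5C 76 4E → 0xD11C69BFBA5C764E.
Top bit is set, so as a signed 64-bit value this is 0xD11C69BFBA5C764E − 2^64 = -3378709348248422834.

-3378709348248422834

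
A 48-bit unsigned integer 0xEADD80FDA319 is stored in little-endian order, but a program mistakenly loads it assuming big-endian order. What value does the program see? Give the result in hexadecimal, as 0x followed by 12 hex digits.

Stored little-endian, the bytes at ascending addresses are 19 A3 FD 80 DD EA.
Read back as big-endian, the last byte is least significant, giving 0x19A3FD80DDEA.

0x19A3FD80DDEA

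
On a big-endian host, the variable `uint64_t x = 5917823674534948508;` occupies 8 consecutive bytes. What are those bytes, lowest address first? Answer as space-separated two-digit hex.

52 20 55 47 2C 0D 6E 9C

5917823674534948508 in hexadecimal, padded to 64 bits, is 0x522055472C0D6E9C.
Split into bytes (most-significant first): 52 20 55 47 2C 0D 6E 9C.
Big-endian stores the most-significant byte at the lowest address.
So the memory order matches the most-significant-first order: 52 20 55 47 2C 0D 6E 9C.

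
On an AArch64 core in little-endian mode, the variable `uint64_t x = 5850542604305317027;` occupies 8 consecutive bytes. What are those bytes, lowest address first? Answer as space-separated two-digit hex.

5850542604305317027 in hexadecimal, padded to 64 bits, is 0x51314D8048E83CA3.
Split into bytes (most-significant first): 51 31 4D 80 48 E8 3C A3.
In little-endian order the low byte comes first in memory.
So at ascending addresses the bytes are A3 3C E8 48 80 4D 31 51.

A3 3C E8 48 80 4D 31 51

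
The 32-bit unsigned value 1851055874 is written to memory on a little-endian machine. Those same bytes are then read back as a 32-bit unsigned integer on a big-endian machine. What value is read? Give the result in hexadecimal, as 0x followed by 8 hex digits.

1851055874 in 32-bit hexadecimal is 0x6E54DF02.
Stored little-endian, the bytes at ascending addresses are 02 DF 54 6E.
Read back as big-endian, the last byte is least significant, giving 0x02DF546E.

0x02DF546E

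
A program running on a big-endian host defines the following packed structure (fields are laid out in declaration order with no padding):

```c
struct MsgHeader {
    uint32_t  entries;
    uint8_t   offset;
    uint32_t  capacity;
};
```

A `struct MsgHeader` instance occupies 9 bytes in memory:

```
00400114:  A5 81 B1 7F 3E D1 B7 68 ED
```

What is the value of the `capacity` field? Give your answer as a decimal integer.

`capacity` follows `entries` (4 B), `offset` (1 B), so it starts at offset 4 + 1 = 5 and occupies 4 bytes.
Bytes at offsets 5..8: D1 B7 68 ED.
Big-endian stores the most-significant byte at the lowest address.
The bytes are already most-significant first: 0xD1B768ED.
0xD1B768ED = 3518458093.

3518458093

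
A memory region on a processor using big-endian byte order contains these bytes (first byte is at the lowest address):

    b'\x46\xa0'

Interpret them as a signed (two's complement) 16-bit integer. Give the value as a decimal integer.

In big-endian order the high byte comes first in memory.
The bytes are already most-significant first: 0x46A0.
0x46A0 = 18080.

18080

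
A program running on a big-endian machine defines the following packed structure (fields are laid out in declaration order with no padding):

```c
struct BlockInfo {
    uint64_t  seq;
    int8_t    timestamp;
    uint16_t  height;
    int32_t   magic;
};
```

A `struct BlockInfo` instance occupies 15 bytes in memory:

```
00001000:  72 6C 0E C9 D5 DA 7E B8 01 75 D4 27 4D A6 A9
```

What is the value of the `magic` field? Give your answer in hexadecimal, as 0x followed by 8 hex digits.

0x274DA6A9

`magic` follows `seq` (8 B), `timestamp` (1 B), `height` (2 B), so it starts at offset 8 + 1 + 2 = 11 and occupies 4 bytes.
Bytes at offsets 11..14: 27 4D A6 A9.
In big-endian order the high byte comes first in memory.
The bytes are already most-significant first: 0x274DA6A9.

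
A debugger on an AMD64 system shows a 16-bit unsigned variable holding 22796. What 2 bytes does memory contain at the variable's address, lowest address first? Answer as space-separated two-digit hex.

0C 59

22796 in hexadecimal, padded to 16 bits, is 0x590C.
Split into bytes (most-significant first): 59 0C.
Little-endian: lowest address holds the least-significant byte.
So at ascending addresses the bytes are 0C 59.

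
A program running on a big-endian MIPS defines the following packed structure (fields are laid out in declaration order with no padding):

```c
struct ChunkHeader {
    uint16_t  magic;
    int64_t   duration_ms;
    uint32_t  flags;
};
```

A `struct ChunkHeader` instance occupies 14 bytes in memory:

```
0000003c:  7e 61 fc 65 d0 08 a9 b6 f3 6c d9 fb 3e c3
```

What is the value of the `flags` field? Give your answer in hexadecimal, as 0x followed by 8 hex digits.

0xD9FB3EC3

`flags` follows `magic` (2 B), `duration_ms` (8 B), so it starts at offset 2 + 8 = 10 and occupies 4 bytes.
Bytes at offsets 10..13: D9 FB 3E C3.
Big-endian: lowest address holds the most-significant byte.
The bytes are already most-significant first: 0xD9FB3EC3.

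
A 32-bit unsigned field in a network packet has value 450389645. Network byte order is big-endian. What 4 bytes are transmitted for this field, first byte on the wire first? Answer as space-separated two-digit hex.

1A D8 66 8D

450389645 in hexadecimal, padded to 32 bits, is 0x1AD8668D.
Split into bytes (most-significant first): 1A D8 66 8D.
Big-endian: lowest address holds the most-significant byte.
So the memory order matches the most-significant-first order: 1A D8 66 8D.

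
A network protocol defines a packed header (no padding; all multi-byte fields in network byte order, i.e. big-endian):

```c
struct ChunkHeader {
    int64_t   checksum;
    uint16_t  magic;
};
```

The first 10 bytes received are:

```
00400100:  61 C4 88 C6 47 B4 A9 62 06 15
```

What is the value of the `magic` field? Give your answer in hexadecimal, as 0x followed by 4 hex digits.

`magic` follows `checksum` (8 bytes), so it starts at byte offset 8 and occupies 2 bytes.
Bytes at offsets 8..9: 06 15.
Big-endian: lowest address holds the most-significant byte.
The bytes are already most-significant first: 0x0615.

0x0615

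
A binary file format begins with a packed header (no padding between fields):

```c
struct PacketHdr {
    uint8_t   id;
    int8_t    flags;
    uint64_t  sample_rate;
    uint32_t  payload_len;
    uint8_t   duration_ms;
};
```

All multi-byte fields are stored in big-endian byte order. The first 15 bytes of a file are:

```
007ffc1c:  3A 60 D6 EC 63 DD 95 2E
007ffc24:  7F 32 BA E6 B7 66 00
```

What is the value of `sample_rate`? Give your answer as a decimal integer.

`sample_rate` follows `id` (1 B), `flags` (1 B), so it starts at offset 1 + 1 = 2 and occupies 8 bytes.
Bytes at offsets 2..9: D6 EC 63 DD 95 2E 7F 32.
In big-endian order the high byte comes first in memory.
The bytes are already most-significant first: 0xD6EC63DD952E7F32.
0xD6EC63DD952E7F32 = 15486863021962067762.

15486863021962067762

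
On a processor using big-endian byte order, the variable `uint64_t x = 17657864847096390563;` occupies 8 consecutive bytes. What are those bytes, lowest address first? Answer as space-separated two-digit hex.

17657864847096390563 in hexadecimal, padded to 64 bits, is 0xF50D5685E709A3A3.
Split into bytes (most-significant first): F5 0D 56 85 E7 09 A3 A3.
Big-endian: lowest address holds the most-significant byte.
So the memory order matches the most-significant-first order: F5 0D 56 85 E7 09 A3 A3.

F5 0D 56 85 E7 09 A3 A3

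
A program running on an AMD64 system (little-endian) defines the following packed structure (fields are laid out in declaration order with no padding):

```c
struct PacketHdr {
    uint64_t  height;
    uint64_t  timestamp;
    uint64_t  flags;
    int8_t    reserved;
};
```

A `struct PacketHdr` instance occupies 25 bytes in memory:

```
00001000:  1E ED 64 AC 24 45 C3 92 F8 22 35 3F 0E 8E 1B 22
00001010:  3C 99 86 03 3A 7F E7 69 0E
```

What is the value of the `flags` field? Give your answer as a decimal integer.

`flags` follows `height` (8 B), `timestamp` (8 B), so it starts at offset 8 + 8 = 16 and occupies 8 bytes.
Bytes at offsets 16..23: 3C 99 86 03 3A 7F E7 69.
Little-endian stores the least-significant byte at the lowest address.
Reassemble most-significant byte first: 69 E7 7F 3A 03 86 99 3C → 0x69E77F3A0386993C.
0x69E77F3A0386993C = 7631207980746578236.

7631207980746578236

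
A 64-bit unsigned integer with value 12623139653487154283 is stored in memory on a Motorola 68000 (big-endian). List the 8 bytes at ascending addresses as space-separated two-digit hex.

AF 2E 66 A2 74 3F D4 6B

12623139653487154283 in hexadecimal, padded to 64 bits, is 0xAF2E66A2743FD46B.
Split into bytes (most-significant first): AF 2E 66 A2 74 3F D4 6B.
In big-endian order the high byte comes first in memory.
So the memory order matches the most-significant-first order: AF 2E 66 A2 74 3F D4 6B.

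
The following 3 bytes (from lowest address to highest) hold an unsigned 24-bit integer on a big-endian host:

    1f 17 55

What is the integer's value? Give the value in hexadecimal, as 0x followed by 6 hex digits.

0x1F1755

In big-endian order the high byte comes first in memory.
The bytes are already most-significant first: 0x1F1755.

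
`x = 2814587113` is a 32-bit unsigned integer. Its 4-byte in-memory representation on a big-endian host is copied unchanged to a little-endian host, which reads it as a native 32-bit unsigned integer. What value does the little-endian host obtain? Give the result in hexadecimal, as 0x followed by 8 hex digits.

2814587113 in 32-bit hexadecimal is 0xA7C330E9.
Stored big-endian, the bytes at ascending addresses are A7 C3 30 E9.
Read back as little-endian, the first byte is least significant, giving 0xE930C3A7.

0xE930C3A7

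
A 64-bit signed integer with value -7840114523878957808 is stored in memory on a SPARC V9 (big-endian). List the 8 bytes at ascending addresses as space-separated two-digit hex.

Two's complement of -7840114523878957808 in 64 bits: 7840114523878957808 = 0x6CCDAE9EEA2FA2F0; invert → 0x9332516115D05D0F; add 1 → 0x9332516115D05D10.
Split into bytes (most-significant first): 93 32 51 61 15 D0 5D 10.
Big-endian: lowest address holds the most-significant byte.
So the memory order matches the most-significant-first order: 93 32 51 61 15 D0 5D 10.

93 32 51 61 15 D0 5D 10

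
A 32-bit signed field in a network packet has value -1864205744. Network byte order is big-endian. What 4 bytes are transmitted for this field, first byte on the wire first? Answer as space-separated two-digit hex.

90 E2 7A 50

Two's complement of -1864205744 in 32 bits: 1864205744 = 0x6F1D85B0; invert → 0x90E27A4F; add 1 → 0x90E27A50.
Split into bytes (most-significant first): 90 E2 7A 50.
Big-endian stores the most-significant byte at the lowest address.
So the memory order matches the most-significant-first order: 90 E2 7A 50.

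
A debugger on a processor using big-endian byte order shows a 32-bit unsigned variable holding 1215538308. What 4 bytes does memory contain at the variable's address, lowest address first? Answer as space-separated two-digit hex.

48 73 A4 84

1215538308 in hexadecimal, padded to 32 bits, is 0x4873A484.
Split into bytes (most-significant first): 48 73 A4 84.
Big-endian: lowest address holds the most-significant byte.
So the memory order matches the most-significant-first order: 48 73 A4 84.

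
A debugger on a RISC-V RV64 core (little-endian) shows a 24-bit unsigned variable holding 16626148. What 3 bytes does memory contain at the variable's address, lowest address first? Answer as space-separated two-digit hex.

E4 B1 FD

16626148 in hexadecimal, padded to 24 bits, is 0xFDB1E4.
Split into bytes (most-significant first): FD B1 E4.
In little-endian order the low byte comes first in memory.
So at ascending addresses the bytes are E4 B1 FD.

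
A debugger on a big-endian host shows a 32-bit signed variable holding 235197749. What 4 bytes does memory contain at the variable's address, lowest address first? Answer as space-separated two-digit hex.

0E 04 D5 35

235197749 in hexadecimal, padded to 32 bits, is 0x0E04D535.
Split into bytes (most-significant first): 0E 04 D5 35.
Big-endian stores the most-significant byte at the lowest address.
So the memory order matches the most-significant-first order: 0E 04 D5 35.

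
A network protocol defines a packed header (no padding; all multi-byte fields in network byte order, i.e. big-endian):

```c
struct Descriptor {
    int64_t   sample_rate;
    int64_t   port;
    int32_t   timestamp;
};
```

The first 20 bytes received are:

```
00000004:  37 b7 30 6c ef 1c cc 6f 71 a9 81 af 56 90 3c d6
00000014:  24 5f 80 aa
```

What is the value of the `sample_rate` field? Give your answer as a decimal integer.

`sample_rate` is the first field, at byte offset 0, occupying 8 bytes.
Bytes at offsets 0..7: 37 B7 30 6C EF 1C CC 6F.
Big-endian: lowest address holds the most-significant byte.
The bytes are already most-significant first: 0x37B7306CEF1CCC6F.
0x37B7306CEF1CCC6F = 4014730837250329711.

4014730837250329711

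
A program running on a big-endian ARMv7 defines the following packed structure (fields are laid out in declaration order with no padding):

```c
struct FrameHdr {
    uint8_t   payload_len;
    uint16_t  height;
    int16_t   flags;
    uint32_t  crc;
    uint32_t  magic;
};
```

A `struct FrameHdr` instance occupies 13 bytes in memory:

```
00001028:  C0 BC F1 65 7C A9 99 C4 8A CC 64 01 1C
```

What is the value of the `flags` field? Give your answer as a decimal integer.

`flags` follows `payload_len` (1 B), `height` (2 B), so it starts at offset 1 + 2 = 3 and occupies 2 bytes.
Bytes at offsets 3..4: 65 7C.
Big-endian: lowest address holds the most-significant byte.
The bytes are already most-significant first: 0x657C.
0x657C = 25980.

25980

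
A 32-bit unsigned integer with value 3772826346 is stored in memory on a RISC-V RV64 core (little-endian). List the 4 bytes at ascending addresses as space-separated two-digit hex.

EA C2 E0 E0

3772826346 in hexadecimal, padded to 32 bits, is 0xE0E0C2EA.
Split into bytes (most-significant first): E0 E0 C2 EA.
Little-endian stores the least-significant byte at the lowest address.
So at ascending addresses the bytes are EA C2 E0 E0.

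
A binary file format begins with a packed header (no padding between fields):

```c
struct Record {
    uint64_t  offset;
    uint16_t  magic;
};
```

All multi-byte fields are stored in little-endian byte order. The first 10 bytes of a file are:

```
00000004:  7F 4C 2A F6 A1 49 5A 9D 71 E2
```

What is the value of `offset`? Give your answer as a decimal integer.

`offset` is the first field, at byte offset 0, occupying 8 bytes.
Bytes at offsets 0..7: 7F 4C 2A F6 A1 49 5A 9D.
Little-endian: lowest address holds the least-significant byte.
Reassemble most-significant byte first: 9D 5A 49 A1 F6 2A 4C 7F → 0x9D5A49A1F62A4C7F.
0x9D5A49A1F62A4C7F = 11338455971827174527.

11338455971827174527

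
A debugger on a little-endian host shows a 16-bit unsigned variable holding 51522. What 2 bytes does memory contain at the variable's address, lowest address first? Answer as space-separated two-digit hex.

51522 in hexadecimal, padded to 16 bits, is 0xC942.
Split into bytes (most-significant first): C9 42.
In little-endian order the low byte comes first in memory.
So at ascending addresses the bytes are 42 C9.

42 C9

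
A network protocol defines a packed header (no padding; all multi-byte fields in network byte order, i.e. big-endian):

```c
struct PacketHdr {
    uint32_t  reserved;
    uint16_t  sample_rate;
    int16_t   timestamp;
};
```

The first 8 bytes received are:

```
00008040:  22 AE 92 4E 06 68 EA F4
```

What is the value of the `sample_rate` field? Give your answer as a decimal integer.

1640

`sample_rate` follows `reserved` (4 bytes), so it starts at byte offset 4 and occupies 2 bytes.
Bytes at offsets 4..5: 06 68.
In big-endian order the high byte comes first in memory.
The bytes are already most-significant first: 0x0668.
0x0668 = 1640.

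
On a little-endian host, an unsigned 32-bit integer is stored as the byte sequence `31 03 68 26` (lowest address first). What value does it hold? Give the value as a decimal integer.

644350769

Little-endian stores the least-significant byte at the lowest address.
Reassemble most-significant byte first: 26 68 03 31 → 0x26680331.
0x26680331 = 644350769.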